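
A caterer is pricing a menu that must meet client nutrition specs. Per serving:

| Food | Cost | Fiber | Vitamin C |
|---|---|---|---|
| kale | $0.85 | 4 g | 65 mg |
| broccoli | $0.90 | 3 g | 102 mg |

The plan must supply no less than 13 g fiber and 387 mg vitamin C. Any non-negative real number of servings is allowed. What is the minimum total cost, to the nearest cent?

$3.63

kale only: max(13/4, 387/65) = 5.954 servings → $5.06.
broccoli only: max(13/3, 387/102) = 4.333 servings → $3.90.
kale + broccoli with both tight: 0.7746 servings and 3.3 servings → $3.63.
Cheapest feasible corner: $3.63.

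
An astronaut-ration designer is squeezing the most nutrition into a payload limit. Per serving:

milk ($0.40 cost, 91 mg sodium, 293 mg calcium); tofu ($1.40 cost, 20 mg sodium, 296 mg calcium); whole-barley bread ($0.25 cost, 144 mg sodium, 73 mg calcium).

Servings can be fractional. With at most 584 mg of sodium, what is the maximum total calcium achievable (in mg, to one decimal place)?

Calcium per mg sodium: tofu 14.8, milk 3.22, whole-barley bread 0.5069.
With no serving limits, spend the whole sodium allowance on tofu: 584 mg / 20 mg × 296 mg = 8643.2 mg.

8643.2 mg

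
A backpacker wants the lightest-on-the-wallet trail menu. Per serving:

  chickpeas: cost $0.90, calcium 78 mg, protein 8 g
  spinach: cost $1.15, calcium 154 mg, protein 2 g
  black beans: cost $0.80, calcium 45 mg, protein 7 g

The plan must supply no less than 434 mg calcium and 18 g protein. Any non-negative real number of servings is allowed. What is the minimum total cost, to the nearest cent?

A basic optimal solution has at most two foods positive. Try each food alone and each pair with both targets met exactly.
chickpeas only: max(434/78, 18/8) = 5.564 servings → $5.01.
spinach only: max(434/154, 18/2) = 9 servings → $10.35.
black beans only: max(434/45, 18/7) = 9.644 servings → $7.72.
chickpeas + spinach with both tight: 1.77 servings and 1.922 servings → $3.80.
chickpeas + black beans: intersection lies outside the first quadrant.
spinach + black beans with both tight: 2.255 servings and 1.927 servings → $4.14.
So the least-cost plan costs $3.80.

$3.80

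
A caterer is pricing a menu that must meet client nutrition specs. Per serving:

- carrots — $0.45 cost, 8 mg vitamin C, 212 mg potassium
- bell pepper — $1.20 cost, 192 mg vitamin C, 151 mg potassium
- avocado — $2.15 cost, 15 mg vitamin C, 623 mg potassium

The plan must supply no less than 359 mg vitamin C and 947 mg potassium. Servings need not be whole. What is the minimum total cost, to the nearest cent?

Two binding constraints pin down two serving amounts, so the optimal mix uses at most two foods. The candidates are each food alone (scaled to the tighter of vitamin C/potassium) and each pair with both constraints tight.
carrots only: max(359/8, 947/212) = 44.88 servings → $20.19.
bell pepper only: max(359/192, 947/151) = 6.272 servings → $7.53.
avocado only: max(359/15, 947/623) = 23.93 servings → $51.46.
carrots + bell pepper with both tight: 3.231 servings and 1.735 servings → $3.54.
carrots + avocado: intersection lies outside the first quadrant.
bell pepper + avocado with both tight: 1.785 servings and 1.087 servings → $4.48.
The minimum over all feasible corners is $3.54.

$3.54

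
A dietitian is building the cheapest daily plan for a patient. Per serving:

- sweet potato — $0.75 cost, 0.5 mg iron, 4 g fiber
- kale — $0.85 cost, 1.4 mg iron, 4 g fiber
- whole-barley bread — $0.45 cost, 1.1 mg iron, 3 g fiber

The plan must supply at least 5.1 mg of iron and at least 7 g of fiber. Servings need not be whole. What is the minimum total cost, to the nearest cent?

$2.09

sweet potato only: max(5.1/0.5, 7/4) = 10.2 servings → $7.65.
kale only: max(5.1/1.4, 7/4) = 3.643 servings → $3.10.
whole-barley bread only: max(5.1/1.1, 7/3) = 4.636 servings → $2.09.
sweet potato + kale: the both-tight solution has a negative serving — not a feasible corner.
sweet potato + whole-barley bread: intersection lies outside the first quadrant.
kale + whole-barley bread: intersection lies outside the first quadrant.
So the least-cost plan costs $2.09.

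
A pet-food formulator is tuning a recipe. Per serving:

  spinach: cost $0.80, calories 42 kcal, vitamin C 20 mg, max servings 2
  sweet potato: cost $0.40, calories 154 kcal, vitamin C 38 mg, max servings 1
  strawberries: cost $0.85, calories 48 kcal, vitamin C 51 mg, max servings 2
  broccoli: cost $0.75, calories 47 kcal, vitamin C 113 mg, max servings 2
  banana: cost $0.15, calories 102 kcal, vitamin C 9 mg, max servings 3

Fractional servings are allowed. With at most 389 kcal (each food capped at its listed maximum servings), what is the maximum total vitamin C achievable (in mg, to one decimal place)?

Vitamin C per kcal: broccoli 2.404, strawberries 1.062, spinach 0.4762, sweet potato 0.2468, banana 0.08824.
Take 2 servings of broccoli: uses 94 kcal, +226.0 mg vitamin C (running total 226.0 mg).
Take 2 servings of strawberries: uses 96 kcal, +102.0 mg vitamin C (running total 328.0 mg).
Take 2 servings of spinach: uses 84 kcal, +40.0 mg vitamin C (running total 368.0 mg).
Take 0.7468 servings of sweet potato: uses 115 kcal, +28.4 mg vitamin C (running total 396.4 mg).
Filling greedily by vitamin C-per-kcal is optimal for one linear limit, giving 396.4 mg.

396.4 mg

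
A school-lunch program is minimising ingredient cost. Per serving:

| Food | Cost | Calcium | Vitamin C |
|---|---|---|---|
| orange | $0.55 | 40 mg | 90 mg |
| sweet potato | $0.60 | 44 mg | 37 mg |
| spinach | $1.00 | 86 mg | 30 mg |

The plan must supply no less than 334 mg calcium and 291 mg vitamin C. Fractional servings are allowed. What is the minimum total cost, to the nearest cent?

Two binding constraints pin down two serving amounts, so the optimal mix uses at most two foods. The candidates are each food alone (scaled to the tighter of calcium/vitamin C) and each pair with both constraints tight.
orange only: max(334/40, 291/90) = 8.35 servings → $4.59.
sweet potato only: max(334/44, 291/37) = 7.865 servings → $4.72.
spinach only: max(334/86, 291/30) = 9.7 servings → $9.70.
orange + sweet potato with both tight: 0.1798 servings and 7.427 servings → $4.56.
orange + spinach with both tight: 2.294 servings and 2.817 servings → $4.08.
sweet potato + spinach: intersection lies outside the first quadrant.
The minimum over all feasible corners is $4.08.

$4.08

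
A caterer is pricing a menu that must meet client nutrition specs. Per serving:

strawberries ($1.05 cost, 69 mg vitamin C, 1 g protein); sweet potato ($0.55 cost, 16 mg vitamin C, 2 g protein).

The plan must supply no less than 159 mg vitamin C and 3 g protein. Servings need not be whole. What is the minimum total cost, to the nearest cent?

Two binding constraints pin down two serving amounts, so the optimal mix uses at most two foods. The candidates are each food alone (scaled to the tighter of vitamin C/protein) and each pair with both constraints tight.
strawberries only: max(159/69, 3/1) = 3 servings → $3.15.
sweet potato only: max(159/16, 3/2) = 9.938 servings → $5.47.
strawberries + sweet potato with both tight: 2.213 servings and 0.3934 servings → $2.54.
So the least-cost plan costs $2.54.

$2.54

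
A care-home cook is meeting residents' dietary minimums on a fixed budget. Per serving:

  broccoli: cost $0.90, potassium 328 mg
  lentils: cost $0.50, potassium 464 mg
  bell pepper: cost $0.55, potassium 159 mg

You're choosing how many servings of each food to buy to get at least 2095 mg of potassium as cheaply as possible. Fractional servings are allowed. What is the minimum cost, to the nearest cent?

$2.26

Cost per mg of potassium: lentils $0.0011, broccoli $0.0027, bell pepper $0.0035.
With no serving limits, use only lentils: 2095 mg / 464 mg = 4.515 servings × $0.50 = $2.26.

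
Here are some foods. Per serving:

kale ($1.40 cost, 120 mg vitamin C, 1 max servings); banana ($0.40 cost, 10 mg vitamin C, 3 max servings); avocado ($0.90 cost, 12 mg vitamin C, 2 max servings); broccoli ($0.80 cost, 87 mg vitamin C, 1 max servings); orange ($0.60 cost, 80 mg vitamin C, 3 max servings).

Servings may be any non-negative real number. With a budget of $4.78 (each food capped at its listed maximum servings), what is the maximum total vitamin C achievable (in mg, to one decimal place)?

466.5 mg

Vitamin C per dollar: orange 133.3, broccoli 108.8, kale 85.71, banana 25, avocado 13.33.
Take 3 servings of orange: spends $1.80, +240.0 mg vitamin C (running total 240.0 mg).
Take 1 serving of broccoli: spends $0.80, +87.0 mg vitamin C (running total 327.0 mg).
Take 1 serving of kale: spends $1.40, +120.0 mg vitamin C (running total 447.0 mg).
Take 1.95 servings of banana: spends $0.78, +19.5 mg vitamin C (running total 466.5 mg).
Filling greedily by vitamin C-per-dollar is optimal for one linear limit, giving 466.5 mg.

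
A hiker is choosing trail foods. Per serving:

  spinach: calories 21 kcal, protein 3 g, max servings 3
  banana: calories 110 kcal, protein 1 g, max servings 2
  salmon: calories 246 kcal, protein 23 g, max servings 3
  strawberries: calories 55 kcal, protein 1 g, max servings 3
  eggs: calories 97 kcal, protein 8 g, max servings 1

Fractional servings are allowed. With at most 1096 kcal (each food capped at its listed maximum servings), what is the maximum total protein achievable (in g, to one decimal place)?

89.3 g

Protein per kcal: spinach 0.1429, salmon 0.0935, eggs 0.08247, strawberries 0.01818, banana 0.009091.
Take 3 servings of spinach: uses 63 kcal, +9.0 g protein (running total 9.0 g).
Take 3 servings of salmon: uses 738 kcal, +69.0 g protein (running total 78.0 g).
Take 1 serving of eggs: uses 97 kcal, +8.0 g protein (running total 86.0 g).
Take 3 servings of strawberries: uses 165 kcal, +3.0 g protein (running total 89.0 g).
Take 0.3 servings of banana: uses 33 kcal, +0.3 g protein (running total 89.3 g).
Filling greedily by protein-per-kcal is optimal for one linear limit, giving 89.3 g.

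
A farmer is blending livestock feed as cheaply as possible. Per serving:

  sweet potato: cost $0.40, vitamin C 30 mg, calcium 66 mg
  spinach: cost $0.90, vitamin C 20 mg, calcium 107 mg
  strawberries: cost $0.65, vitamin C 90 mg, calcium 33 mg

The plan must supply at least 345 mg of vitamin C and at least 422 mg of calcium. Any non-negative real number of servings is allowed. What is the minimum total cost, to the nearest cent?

A basic optimal solution has at most two foods positive. Try each food alone and each pair with both targets met exactly.
sweet potato only: max(345/30, 422/66) = 11.5 servings → $4.60.
spinach only: max(345/20, 422/107) = 17.25 servings → $15.53.
strawberries only: max(345/90, 422/33) = 12.79 servings → $8.31.
sweet potato + spinach with both targets exact would need a negative amount; discard.
sweet potato + strawberries with both tight: 5.373 servings and 2.042 servings → $3.48.
spinach + strawberries with both tight: 2.965 servings and 3.174 servings → $4.73.
Cheapest feasible corner: $3.48.

$3.48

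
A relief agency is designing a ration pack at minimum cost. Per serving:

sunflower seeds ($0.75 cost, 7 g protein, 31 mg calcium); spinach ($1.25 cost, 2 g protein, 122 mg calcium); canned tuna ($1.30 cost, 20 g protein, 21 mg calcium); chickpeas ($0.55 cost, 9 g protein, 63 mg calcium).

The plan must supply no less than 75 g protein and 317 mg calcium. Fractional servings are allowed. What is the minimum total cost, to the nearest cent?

A basic optimal solution has at most two foods positive. Try each food alone and each pair with both targets met exactly.
sunflower seeds only: max(75/7, 317/31) = 10.71 servings → $8.04.
spinach only: max(75/2, 317/122) = 37.5 servings → $46.88.
canned tuna only: max(75/20, 317/21) = 15.1 servings → $19.62.
chickpeas only: max(75/9, 317/63) = 8.333 servings → $4.58.
sunflower seeds + spinach: intersection lies outside the first quadrant.
sunflower seeds + canned tuna with both tight: 10.07 servings and 0.2241 servings → $7.85.
sunflower seeds + chickpeas with both targets exact would need a negative amount; discard.
spinach + canned tuna with both tight: 1.987 servings and 3.551 servings → $7.10.
spinach + chickpeas with both targets exact would need a negative amount; discard.
canned tuna + chickpeas with both tight: 1.748 servings and 4.449 servings → $4.72.
The minimum over all feasible corners is $4.58.

$4.58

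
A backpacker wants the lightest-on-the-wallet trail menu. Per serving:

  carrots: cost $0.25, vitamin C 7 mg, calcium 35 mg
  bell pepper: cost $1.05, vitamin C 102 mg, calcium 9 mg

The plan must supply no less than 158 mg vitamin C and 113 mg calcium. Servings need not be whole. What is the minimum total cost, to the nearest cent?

$2.14

A basic optimal solution has at most two foods positive. Try each food alone and each pair with both targets met exactly.
carrots only: max(158/7, 113/35) = 22.57 servings → $5.64.
bell pepper only: max(158/102, 113/9) = 12.56 servings → $13.18.
carrots + bell pepper with both tight: 2.881 servings and 1.351 servings → $2.14.
Cheapest feasible corner: $2.14.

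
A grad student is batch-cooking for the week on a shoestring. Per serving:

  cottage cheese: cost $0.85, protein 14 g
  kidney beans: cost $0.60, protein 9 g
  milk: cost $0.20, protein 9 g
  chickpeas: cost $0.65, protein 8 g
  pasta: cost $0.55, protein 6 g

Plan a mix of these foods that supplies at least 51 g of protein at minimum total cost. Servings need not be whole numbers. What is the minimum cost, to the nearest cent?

$1.13

Cost per g of protein: milk $0.0222, cottage cheese $0.0607, kidney beans $0.0667, chickpeas $0.0813, pasta $0.0917.
With no serving limits, use only milk: 51 g / 9 g = 5.667 servings × $0.20 = $1.13.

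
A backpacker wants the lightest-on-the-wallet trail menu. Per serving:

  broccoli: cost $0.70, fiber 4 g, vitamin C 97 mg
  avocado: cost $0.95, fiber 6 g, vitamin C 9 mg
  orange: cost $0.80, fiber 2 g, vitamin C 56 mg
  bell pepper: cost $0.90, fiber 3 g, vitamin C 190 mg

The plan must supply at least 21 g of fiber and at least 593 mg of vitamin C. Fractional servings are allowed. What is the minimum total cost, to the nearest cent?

This is a tiny linear program; its minimum lies at a vertex of the feasible set. List the vertices and price them.
broccoli only: max(21/4, 593/97) = 6.113 servings → $4.28.
avocado only: max(21/6, 593/9) = 65.89 servings → $62.59.
orange only: max(21/2, 593/56) = 10.59 servings → $8.47.
bell pepper only: max(21/3, 593/190) = 7 servings → $6.30.
broccoli + avocado: the both-tight solution has a negative serving — not a feasible corner.
broccoli + orange: the both-tight solution has a negative serving — not a feasible corner.
broccoli + bell pepper with both tight: 4.714 servings and 0.7143 servings → $3.94.
avocado + orange with both targets exact would need a negative amount; discard.
avocado + bell pepper with both tight: 1.987 servings and 3.027 servings → $4.61.
orange + bell pepper with both tight: 10.43 servings and 0.04717 servings → $8.39.
The minimum over all feasible corners is $3.94.

$3.94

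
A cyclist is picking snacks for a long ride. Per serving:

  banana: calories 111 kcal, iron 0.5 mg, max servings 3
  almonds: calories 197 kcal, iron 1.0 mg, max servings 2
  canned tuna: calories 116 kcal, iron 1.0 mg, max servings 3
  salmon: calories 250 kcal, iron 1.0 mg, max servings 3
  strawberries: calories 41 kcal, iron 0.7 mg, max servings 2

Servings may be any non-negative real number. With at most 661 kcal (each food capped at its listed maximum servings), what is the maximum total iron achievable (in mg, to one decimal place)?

Iron per kcal: strawberries 0.01707, canned tuna 0.008621, almonds 0.005076, banana 0.004505, salmon 0.004.
Take 2 servings of strawberries: uses 82 kcal, +1.4 mg iron (running total 1.4 mg).
Take 3 servings of canned tuna: uses 348 kcal, +3.0 mg iron (running total 4.4 mg).
Take 1.173 servings of almonds: uses 231 kcal, +1.2 mg iron (running total 5.6 mg).
Greedy by best ratio exhausts the calories allowance optimally: 5.6 mg.

5.6 mg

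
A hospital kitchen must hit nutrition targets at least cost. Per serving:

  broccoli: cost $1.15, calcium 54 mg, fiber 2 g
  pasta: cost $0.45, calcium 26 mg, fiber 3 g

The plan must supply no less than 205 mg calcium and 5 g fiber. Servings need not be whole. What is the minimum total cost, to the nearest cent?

$3.55

This is a tiny linear program; its minimum lies at a vertex of the feasible set. List the vertices and price them.
broccoli only: max(205/54, 5/2) = 3.796 servings → $4.37.
pasta only: max(205/26, 5/3) = 7.885 servings → $3.55.
broccoli + pasta with both targets exact would need a negative amount; discard.
So the least-cost plan costs $3.55.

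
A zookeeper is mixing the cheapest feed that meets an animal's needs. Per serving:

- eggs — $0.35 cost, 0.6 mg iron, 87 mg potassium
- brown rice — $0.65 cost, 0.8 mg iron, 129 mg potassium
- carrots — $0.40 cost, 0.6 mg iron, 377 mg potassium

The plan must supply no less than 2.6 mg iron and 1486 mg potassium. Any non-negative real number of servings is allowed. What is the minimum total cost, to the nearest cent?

$1.71

Minimising a linear cost over {iron ≥ 2.6, potassium ≥ 1486, servings ≥ 0} — the optimum is at a vertex, using one or two foods.
eggs only: max(2.6/0.6, 1486/87) = 17.08 servings → $5.98.
brown rice only: max(2.6/0.8, 1486/129) = 11.52 servings → $7.49.
carrots only: max(2.6/0.6, 1486/377) = 4.333 servings → $1.73.
eggs + brown rice: the both-tight solution has a negative serving — not a feasible corner.
eggs + carrots with both tight: 0.5092 servings and 3.824 servings → $1.71.
brown rice + carrots with both tight: 0.3952 servings and 3.806 servings → $1.78.
Cheapest feasible corner: $1.71.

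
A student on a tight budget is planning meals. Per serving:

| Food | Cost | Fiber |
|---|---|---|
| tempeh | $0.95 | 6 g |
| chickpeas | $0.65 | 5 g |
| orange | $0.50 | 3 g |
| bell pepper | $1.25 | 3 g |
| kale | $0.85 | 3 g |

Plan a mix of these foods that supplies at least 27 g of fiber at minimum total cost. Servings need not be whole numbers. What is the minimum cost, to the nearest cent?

$3.51

Cost per g of fiber: chickpeas $0.1300, tempeh $0.1583, orange $0.1667, kale $0.2833, bell pepper $0.4167.
With no serving limits, use only chickpeas: 27 g / 5 g = 5.4 servings × $0.65 = $3.51.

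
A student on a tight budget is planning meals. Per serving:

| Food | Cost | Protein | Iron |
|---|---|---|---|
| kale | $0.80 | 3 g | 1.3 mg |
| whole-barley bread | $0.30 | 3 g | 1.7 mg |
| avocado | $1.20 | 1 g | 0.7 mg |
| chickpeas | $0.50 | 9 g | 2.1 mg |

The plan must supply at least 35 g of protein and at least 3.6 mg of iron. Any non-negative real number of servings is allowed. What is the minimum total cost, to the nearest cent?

$1.94

Compare the cost at each extreme point of the feasible region.
kale only: max(35/3, 3.6/1.3) = 11.67 servings → $9.33.
whole-barley bread only: max(35/3, 3.6/1.7) = 11.67 servings → $3.50.
avocado only: max(35/1, 3.6/0.7) = 35 servings → $42.00.
chickpeas only: max(35/9, 3.6/2.1) = 3.889 servings → $1.94.
kale + whole-barley bread with both targets exact would need a negative amount; discard.
kale + avocado: intersection lies outside the first quadrant.
kale + chickpeas with both targets exact would need a negative amount; discard.
whole-barley bread + avocado with both targets exact would need a negative amount; discard.
whole-barley bread + chickpeas with both targets exact would need a negative amount; discard.
avocado + chickpeas: intersection lies outside the first quadrant.
The minimum over all feasible corners is $1.94.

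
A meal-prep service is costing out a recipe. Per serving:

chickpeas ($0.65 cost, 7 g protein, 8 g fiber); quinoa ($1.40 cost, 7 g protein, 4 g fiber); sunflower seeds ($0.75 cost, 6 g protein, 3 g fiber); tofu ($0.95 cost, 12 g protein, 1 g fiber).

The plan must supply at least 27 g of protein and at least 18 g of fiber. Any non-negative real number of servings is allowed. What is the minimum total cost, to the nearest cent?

A basic optimal solution has at most two foods positive. Try each food alone and each pair with both targets met exactly.
chickpeas only: max(27/7, 18/8) = 3.857 servings → $2.51.
quinoa only: max(27/7, 18/4) = 4.5 servings → $6.30.
sunflower seeds only: max(27/6, 18/3) = 6 servings → $4.50.
tofu only: max(27/12, 18/1) = 18 servings → $17.10.
chickpeas + quinoa with both tight: 0.6429 servings and 3.214 servings → $4.92.
chickpeas + sunflower seeds with both tight: 1 serving and 3.333 servings → $3.15.
chickpeas + tofu with both tight: 2.124 servings and 1.011 servings → $2.34.
quinoa + sunflower seeds with both targets exact would need a negative amount; discard.
quinoa + tofu with both targets exact would need a negative amount; discard.
sunflower seeds + tofu with both targets exact would need a negative amount; discard.
So the least-cost plan costs $2.34.

$2.34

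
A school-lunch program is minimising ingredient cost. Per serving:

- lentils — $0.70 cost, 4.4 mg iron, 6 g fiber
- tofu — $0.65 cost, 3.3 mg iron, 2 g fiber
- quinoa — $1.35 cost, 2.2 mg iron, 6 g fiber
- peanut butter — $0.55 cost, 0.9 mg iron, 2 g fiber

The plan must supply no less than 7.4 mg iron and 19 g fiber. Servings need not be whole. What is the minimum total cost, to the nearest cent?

$2.22

The cheapest plan sits at a corner of the feasible region — with two constraints it uses at most two foods.
lentils only: max(7.4/4.4, 19/6) = 3.167 servings → $2.22.
tofu only: max(7.4/3.3, 19/2) = 9.5 servings → $6.17.
quinoa only: max(7.4/2.2, 19/6) = 3.364 servings → $4.54.
peanut butter only: max(7.4/0.9, 19/2) = 9.5 servings → $5.22.
lentils + tofu with both targets exact would need a negative amount; discard.
lentils + quinoa with both tight: 0.197 servings and 2.97 servings → $4.15.
lentils + peanut butter: the both-tight solution has a negative serving — not a feasible corner.
tofu + quinoa with both tight: 0.1688 servings and 3.11 servings → $4.31.
tofu + peanut butter: intersection lies outside the first quadrant.
quinoa + peanut butter with both tight: 2.3 servings and 2.6 servings → $4.54.
Cheapest feasible corner: $2.22.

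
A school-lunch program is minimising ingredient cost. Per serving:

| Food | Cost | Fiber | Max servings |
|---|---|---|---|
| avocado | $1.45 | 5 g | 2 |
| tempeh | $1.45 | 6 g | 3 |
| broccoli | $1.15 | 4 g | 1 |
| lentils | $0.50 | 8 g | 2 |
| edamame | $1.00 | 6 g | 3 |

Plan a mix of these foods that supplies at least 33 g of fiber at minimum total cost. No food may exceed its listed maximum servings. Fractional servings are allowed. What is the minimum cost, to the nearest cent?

$3.83

Cost per g of fiber: lentils $0.0625, edamame $0.1667, tempeh $0.2417, broccoli $0.2875, avocado $0.2900.
Take 2 servings of lentils: +16.0 g fiber for $1.00 (total $1.00, still need 17.0 g).
Take 2.833 servings of edamame: +17.0 g fiber for $2.83 (total $3.83, still need 0.0 g).
Filling from the cheapest source first is optimal under one linear minimum: $3.83.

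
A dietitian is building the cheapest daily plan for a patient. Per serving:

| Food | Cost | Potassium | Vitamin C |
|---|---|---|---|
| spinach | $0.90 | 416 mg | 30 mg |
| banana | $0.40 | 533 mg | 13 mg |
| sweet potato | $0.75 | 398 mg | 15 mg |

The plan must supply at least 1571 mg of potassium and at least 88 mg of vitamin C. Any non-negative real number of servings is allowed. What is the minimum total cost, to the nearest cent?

$2.65

The cheapest plan sits at a corner of the feasible region — with two constraints it uses at most two foods.
spinach only: max(1571/416, 88/30) = 3.776 servings → $3.40.
banana only: max(1571/533, 88/13) = 6.769 servings → $2.71.
sweet potato only: max(1571/398, 88/15) = 5.867 servings → $4.40.
spinach + banana with both tight: 2.502 servings and 0.9943 servings → $2.65.
spinach + sweet potato with both tight: 2.01 servings and 1.846 servings → $3.19.
banana + sweet potato: intersection lies outside the first quadrant.
The minimum over all feasible corners is $2.65.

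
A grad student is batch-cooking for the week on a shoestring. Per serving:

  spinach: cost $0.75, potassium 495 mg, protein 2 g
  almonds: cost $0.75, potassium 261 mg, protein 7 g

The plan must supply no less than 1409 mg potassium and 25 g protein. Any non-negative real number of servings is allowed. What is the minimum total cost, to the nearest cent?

$3.29

At the optimum either one food covers both requirements or two foods hit both targets exactly; no other combination can be cheaper.
spinach only: max(1409/495, 25/2) = 12.5 servings → $9.38.
almonds only: max(1409/261, 25/7) = 5.398 servings → $4.05.
spinach + almonds with both tight: 1.134 servings and 3.247 servings → $3.29.
Cheapest feasible corner: $3.29.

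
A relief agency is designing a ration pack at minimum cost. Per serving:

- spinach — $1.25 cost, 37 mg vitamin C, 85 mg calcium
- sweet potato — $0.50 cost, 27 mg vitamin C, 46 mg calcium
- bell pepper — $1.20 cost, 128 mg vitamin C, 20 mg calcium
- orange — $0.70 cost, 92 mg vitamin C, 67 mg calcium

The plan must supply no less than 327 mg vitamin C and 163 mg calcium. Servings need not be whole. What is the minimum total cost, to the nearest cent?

The cheapest plan sits at a corner of the feasible region — with two constraints it uses at most two foods.
spinach only: max(327/37, 163/85) = 8.838 servings → $11.05.
sweet potato only: max(327/27, 163/46) = 12.11 servings → $6.06.
bell pepper only: max(327/128, 163/20) = 8.15 servings → $9.78.
orange only: max(327/92, 163/67) = 3.554 servings → $2.49.
spinach + sweet potato: the both-tight solution has a negative serving — not a feasible corner.
spinach + bell pepper with both tight: 1.413 servings and 2.146 servings → $4.34.
spinach + orange with both targets exact would need a negative amount; discard.
sweet potato + bell pepper with both tight: 2.678 servings and 1.99 servings → $3.73.
sweet potato + orange: the both-tight solution has a negative serving — not a feasible corner.
bell pepper + orange with both tight: 1.026 servings and 2.126 servings → $2.72.
So the least-cost plan costs $2.49.

$2.49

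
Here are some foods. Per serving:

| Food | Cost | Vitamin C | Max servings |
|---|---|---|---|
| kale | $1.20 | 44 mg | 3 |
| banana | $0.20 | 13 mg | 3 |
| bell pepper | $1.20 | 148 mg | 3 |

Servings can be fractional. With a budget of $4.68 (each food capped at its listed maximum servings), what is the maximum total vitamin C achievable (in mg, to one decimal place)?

500.6 mg

Vitamin C per dollar: bell pepper 123.3, banana 65, kale 36.67.
Take 3 servings of bell pepper: spends $3.60, +444.0 mg vitamin C (running total 444.0 mg).
Take 3 servings of banana: spends $0.60, +39.0 mg vitamin C (running total 483.0 mg).
Take 0.4 servings of kale: spends $0.48, +17.6 mg vitamin C (running total 500.6 mg).
Filling greedily by vitamin C-per-dollar is optimal for one linear limit, giving 500.6 mg.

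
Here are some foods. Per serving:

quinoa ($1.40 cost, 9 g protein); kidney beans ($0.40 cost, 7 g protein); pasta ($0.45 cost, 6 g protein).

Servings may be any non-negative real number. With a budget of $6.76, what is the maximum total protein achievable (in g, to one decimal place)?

Protein per dollar: kidney beans 17.5, pasta 13.33, quinoa 6.429.
With no serving limits, spend the whole cost allowance on kidney beans: $6.76 / $0.40 × 7 g = 118.3 g.

118.3 g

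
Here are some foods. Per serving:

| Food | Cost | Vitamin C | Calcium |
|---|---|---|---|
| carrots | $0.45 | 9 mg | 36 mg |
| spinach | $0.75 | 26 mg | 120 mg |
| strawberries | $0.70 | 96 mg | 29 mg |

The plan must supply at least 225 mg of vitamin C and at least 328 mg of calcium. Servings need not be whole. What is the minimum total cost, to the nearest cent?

$2.94

Compare the cost at each extreme point of the feasible region.
carrots only: max(225/9, 328/36) = 25 servings → $11.25.
spinach only: max(225/26, 328/120) = 8.654 servings → $6.49.
strawberries only: max(225/96, 328/29) = 11.31 servings → $7.92.
carrots + spinach with both targets exact would need a negative amount; discard.
carrots + strawberries with both tight: 7.813 servings and 1.611 servings → $4.64.
spinach + strawberries with both tight: 2.319 servings and 1.716 servings → $2.94.
So the least-cost plan costs $2.94.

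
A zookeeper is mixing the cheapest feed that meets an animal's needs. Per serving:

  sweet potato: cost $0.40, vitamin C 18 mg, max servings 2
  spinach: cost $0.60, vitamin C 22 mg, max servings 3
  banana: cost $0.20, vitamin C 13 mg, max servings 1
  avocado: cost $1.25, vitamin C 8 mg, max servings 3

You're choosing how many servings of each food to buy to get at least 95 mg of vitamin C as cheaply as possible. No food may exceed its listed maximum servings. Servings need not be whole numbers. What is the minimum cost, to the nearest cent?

Cost per mg of vitamin C: banana $0.0154, sweet potato $0.0222, spinach $0.0273, avocado $0.1562.
Take 1 serving of banana: +13.0 mg vitamin C for $0.20 (total $0.20, still need 82.0 mg).
Take 2 servings of sweet potato: +36.0 mg vitamin C for $0.80 (total $1.00, still need 46.0 mg).
Take 2.091 servings of spinach: +46.0 mg vitamin C for $1.25 (total $2.25, still need 0.0 mg).
Greedy by cheapest-per-mg is optimal for a single linear constraint, so the minimum cost is $2.25.

$2.25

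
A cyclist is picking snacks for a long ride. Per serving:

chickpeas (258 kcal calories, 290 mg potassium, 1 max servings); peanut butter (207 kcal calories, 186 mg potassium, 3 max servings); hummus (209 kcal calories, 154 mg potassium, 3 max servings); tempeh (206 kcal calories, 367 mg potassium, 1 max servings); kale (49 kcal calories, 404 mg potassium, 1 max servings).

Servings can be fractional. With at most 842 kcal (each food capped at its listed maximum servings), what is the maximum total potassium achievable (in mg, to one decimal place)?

1356.6 mg

Potassium per kcal: kale 8.245, tempeh 1.782, chickpeas 1.124, peanut butter 0.8986, hummus 0.7368.
Take 1 serving of kale: uses 49 kcal, +404.0 mg potassium (running total 404.0 mg).
Take 1 serving of tempeh: uses 206 kcal, +367.0 mg potassium (running total 771.0 mg).
Take 1 serving of chickpeas: uses 258 kcal, +290.0 mg potassium (running total 1061.0 mg).
Take 1.589 servings of peanut butter: uses 329 kcal, +295.6 mg potassium (running total 1356.6 mg).
Filling greedily by potassium-per-kcal is optimal for one linear limit, giving 1356.6 mg.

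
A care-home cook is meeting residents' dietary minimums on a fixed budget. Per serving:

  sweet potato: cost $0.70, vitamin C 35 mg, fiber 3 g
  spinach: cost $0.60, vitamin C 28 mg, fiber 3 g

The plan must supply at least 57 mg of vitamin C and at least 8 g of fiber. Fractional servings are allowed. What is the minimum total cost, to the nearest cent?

An LP optimum is at a vertex; with two nutrient constraints at most two foods are used. Check each candidate.
sweet potato only: max(57/35, 8/3) = 2.667 servings → $1.87.
spinach only: max(57/28, 8/3) = 2.667 servings → $1.60.
sweet potato + spinach with both targets exact would need a negative amount; discard.
Cheapest feasible corner: $1.60.

$1.60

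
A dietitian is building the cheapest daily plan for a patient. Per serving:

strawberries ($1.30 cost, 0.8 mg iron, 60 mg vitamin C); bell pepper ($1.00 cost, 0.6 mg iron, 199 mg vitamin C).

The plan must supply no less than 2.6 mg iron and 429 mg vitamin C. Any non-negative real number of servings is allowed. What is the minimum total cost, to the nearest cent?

$4.26

strawberries only: max(2.6/0.8, 429/60) = 7.15 servings → $9.29.
bell pepper only: max(2.6/0.6, 429/199) = 4.333 servings → $4.33.
strawberries + bell pepper with both tight: 2.11 servings and 1.519 servings → $4.26.
So the least-cost plan costs $4.26.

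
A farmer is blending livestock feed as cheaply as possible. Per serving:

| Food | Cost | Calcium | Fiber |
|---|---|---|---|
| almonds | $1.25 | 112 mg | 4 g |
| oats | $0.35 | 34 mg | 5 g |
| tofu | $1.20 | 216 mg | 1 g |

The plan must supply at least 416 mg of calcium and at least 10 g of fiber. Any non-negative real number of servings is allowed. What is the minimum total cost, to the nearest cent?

Two binding constraints pin down two serving amounts, so the optimal mix uses at most two foods. The candidates are each food alone (scaled to the tighter of calcium/fiber) and each pair with both constraints tight.
almonds only: max(416/112, 10/4) = 3.714 servings → $4.64.
oats only: max(416/34, 10/5) = 12.24 servings → $4.28.
tofu only: max(416/216, 10/1) = 10 servings → $12.00.
almonds + oats: the both-tight solution has a negative serving — not a feasible corner.
almonds + tofu with both tight: 2.319 servings and 0.7234 servings → $3.77.
oats + tofu with both tight: 1.667 servings and 1.663 servings → $2.58.
The minimum over all feasible corners is $2.58.

$2.58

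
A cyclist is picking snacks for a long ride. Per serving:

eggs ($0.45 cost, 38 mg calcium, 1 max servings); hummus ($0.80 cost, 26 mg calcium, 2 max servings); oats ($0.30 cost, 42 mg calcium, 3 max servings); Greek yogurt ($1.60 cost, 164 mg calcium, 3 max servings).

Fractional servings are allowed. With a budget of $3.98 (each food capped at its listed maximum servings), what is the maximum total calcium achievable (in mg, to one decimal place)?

Calcium per dollar: oats 140, Greek yogurt 102.5, eggs 84.44, hummus 32.5.
Take 3 servings of oats: spends $0.90, +126.0 mg calcium (running total 126.0 mg).
Take 1.925 servings of Greek yogurt: spends $3.08, +315.7 mg calcium (running total 441.7 mg).
Filling greedily by calcium-per-dollar is optimal for one linear limit, giving 441.7 mg.

441.7 mg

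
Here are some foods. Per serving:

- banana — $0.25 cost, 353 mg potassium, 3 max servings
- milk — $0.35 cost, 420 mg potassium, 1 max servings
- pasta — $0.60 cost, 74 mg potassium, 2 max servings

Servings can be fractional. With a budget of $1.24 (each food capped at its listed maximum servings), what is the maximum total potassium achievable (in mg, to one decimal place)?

1496.3 mg

Potassium per dollar: banana 1412, milk 1200, pasta 123.3.
Take 3 servings of banana: spends $0.75, +1059.0 mg potassium (running total 1059.0 mg).
Take 1 serving of milk: spends $0.35, +420.0 mg potassium (running total 1479.0 mg).
Take 0.2333 servings of pasta: spends $0.14, +17.3 mg potassium (running total 1496.3 mg).
Filling greedily by potassium-per-dollar is optimal for one linear limit, giving 1496.3 mg.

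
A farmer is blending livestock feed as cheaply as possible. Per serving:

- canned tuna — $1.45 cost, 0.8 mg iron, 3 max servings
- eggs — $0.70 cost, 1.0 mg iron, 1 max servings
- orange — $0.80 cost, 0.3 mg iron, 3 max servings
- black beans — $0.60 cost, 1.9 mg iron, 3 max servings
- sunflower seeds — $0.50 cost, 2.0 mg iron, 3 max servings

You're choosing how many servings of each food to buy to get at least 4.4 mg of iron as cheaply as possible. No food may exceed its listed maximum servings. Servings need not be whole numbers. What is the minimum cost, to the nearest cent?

Cost per mg of iron: sunflower seeds $0.2500, black beans $0.3158, eggs $0.7000, canned tuna $1.8125, orange $2.6667.
Take 2.2 servings of sunflower seeds: +4.4 mg iron for $1.10 (total $1.10, still need 0.0 mg).
Filling from the cheapest source first is optimal under one linear minimum: $1.10.

$1.10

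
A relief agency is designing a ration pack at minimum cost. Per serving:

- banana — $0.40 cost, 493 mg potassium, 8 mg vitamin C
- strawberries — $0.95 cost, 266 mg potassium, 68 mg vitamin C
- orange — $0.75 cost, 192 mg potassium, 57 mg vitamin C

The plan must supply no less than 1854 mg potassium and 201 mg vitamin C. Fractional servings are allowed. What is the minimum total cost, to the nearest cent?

Compare the cost at each extreme point of the feasible region.
banana only: max(1854/493, 201/8) = 25.12 servings → $10.05.
strawberries only: max(1854/266, 201/68) = 6.97 servings → $6.62.
orange only: max(1854/192, 201/57) = 9.656 servings → $7.24.
banana + strawberries with both tight: 2.313 servings and 2.684 servings → $3.47.
banana + orange with both tight: 2.525 servings and 3.172 servings → $3.39.
strawberries + orange: the both-tight solution has a negative serving — not a feasible corner.
So the least-cost plan costs $3.39.

$3.39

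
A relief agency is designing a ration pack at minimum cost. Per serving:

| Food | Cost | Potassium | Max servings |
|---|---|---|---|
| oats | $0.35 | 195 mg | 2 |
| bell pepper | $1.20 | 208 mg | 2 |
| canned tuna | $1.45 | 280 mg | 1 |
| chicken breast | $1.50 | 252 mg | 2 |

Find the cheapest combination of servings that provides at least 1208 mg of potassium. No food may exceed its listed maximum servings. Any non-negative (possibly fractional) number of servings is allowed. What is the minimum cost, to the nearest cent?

Cost per mg of potassium: oats $0.0018, canned tuna $0.0052, bell pepper $0.0058, chicken breast $0.0060.
Take 2 servings of oats: +390.0 mg potassium for $0.70 (total $0.70, still need 818.0 mg).
Take 1 serving of canned tuna: +280.0 mg potassium for $1.45 (total $2.15, still need 538.0 mg).
Take 2 servings of bell pepper: +416.0 mg potassium for $2.40 (total $4.55, still need 122.0 mg).
Take 0.4841 servings of chicken breast: +122.0 mg potassium for $0.73 (total $5.28, still need 0.0 mg).
Filling from the cheapest source first is optimal under one linear minimum: $5.28.

$5.28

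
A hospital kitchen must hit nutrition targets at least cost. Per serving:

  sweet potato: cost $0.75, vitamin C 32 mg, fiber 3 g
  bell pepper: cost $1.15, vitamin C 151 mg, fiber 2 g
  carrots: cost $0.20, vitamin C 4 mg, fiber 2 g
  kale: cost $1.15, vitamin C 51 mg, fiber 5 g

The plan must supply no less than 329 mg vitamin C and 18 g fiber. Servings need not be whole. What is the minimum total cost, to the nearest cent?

sweet potato only: max(329/32, 18/3) = 10.28 servings → $7.71.
bell pepper only: max(329/151, 18/2) = 9 servings → $10.35.
carrots only: max(329/4, 18/2) = 82.25 servings → $16.45.
kale only: max(329/51, 18/5) = 6.451 servings → $7.42.
sweet potato + bell pepper with both tight: 5.296 servings and 1.057 servings → $5.19.
sweet potato + carrots: intersection lies outside the first quadrant.
sweet potato + kale: the both-tight solution has a negative serving — not a feasible corner.
bell pepper + carrots with both tight: 1.993 servings and 7.007 servings → $3.69.
bell pepper + kale with both tight: 1.113 servings and 3.155 servings → $4.91.
carrots + kale: intersection lies outside the first quadrant.
Cheapest feasible corner: $3.69.

$3.69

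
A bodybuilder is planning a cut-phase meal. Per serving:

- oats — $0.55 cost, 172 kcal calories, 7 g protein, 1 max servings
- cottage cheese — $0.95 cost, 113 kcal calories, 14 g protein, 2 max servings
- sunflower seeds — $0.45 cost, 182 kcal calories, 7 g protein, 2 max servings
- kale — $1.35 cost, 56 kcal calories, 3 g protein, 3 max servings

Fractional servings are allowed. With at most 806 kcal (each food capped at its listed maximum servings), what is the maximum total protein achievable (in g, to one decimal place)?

Protein per kcal: cottage cheese 0.1239, kale 0.05357, oats 0.0407, sunflower seeds 0.03846.
Take 2 servings of cottage cheese: uses 226 kcal, +28.0 g protein (running total 28.0 g).
Take 3 servings of kale: uses 168 kcal, +9.0 g protein (running total 37.0 g).
Take 1 serving of oats: uses 172 kcal, +7.0 g protein (running total 44.0 g).
Take 1.319 servings of sunflower seeds: uses 240 kcal, +9.2 g protein (running total 53.2 g).
Filling greedily by protein-per-kcal is optimal for one linear limit, giving 53.2 g.

53.2 g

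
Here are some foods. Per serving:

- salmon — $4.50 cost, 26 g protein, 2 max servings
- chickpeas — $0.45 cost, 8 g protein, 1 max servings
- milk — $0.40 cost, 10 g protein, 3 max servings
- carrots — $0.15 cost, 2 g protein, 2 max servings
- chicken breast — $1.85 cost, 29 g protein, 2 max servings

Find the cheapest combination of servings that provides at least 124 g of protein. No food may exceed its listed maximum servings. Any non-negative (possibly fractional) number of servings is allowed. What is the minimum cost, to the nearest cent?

$9.80

Cost per g of protein: milk $0.0400, chickpeas $0.0563, chicken breast $0.0638, carrots $0.0750, salmon $0.1731.
Take 3 servings of milk: +30.0 g protein for $1.20 (total $1.20, still need 94.0 g).
Take 1 serving of chickpeas: +8.0 g protein for $0.45 (total $1.65, still need 86.0 g).
Take 2 servings of chicken breast: +58.0 g protein for $3.70 (total $5.35, still need 28.0 g).
Take 2 servings of carrots: +4.0 g protein for $0.30 (total $5.65, still need 24.0 g).
Take 0.9231 servings of salmon: +24.0 g protein for $4.15 (total $9.80, still need 0.0 g).
Greedy by cheapest-per-g is optimal for a single linear constraint, so the minimum cost is $9.80.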